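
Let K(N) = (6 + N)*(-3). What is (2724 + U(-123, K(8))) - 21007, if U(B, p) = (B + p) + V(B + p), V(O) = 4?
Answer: -18444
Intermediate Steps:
K(N) = -18 - 3*N
U(B, p) = 4 + B + p (U(B, p) = (B + p) + 4 = 4 + B + p)
(2724 + U(-123, K(8))) - 21007 = (2724 + (4 - 123 + (-18 - 3*8))) - 21007 = (2724 + (4 - 123 + (-18 - 24))) - 21007 = (2724 + (4 - 123 - 42)) - 21007 = (2724 - 161) - 21007 = 2563 - 21007 = -18444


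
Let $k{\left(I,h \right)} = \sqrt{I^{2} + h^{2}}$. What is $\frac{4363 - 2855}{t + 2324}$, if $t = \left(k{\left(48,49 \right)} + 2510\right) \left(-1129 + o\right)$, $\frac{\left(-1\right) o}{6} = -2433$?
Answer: $\frac{1758094728}{39387230490679} - \frac{700388 \sqrt{4705}}{39387230490679} \approx 4.3416 \cdot 10^{-5}$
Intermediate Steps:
$o = 14598$ ($o = \left(-6\right) \left(-2433\right) = 14598$)
$t = 33807190 + 13469 \sqrt{4705}$ ($t = \left(\sqrt{48^{2} + 49^{2}} + 2510\right) \left(-1129 + 14598\right) = \left(\sqrt{2304 + 2401} + 2510\right) 13469 = \left(\sqrt{4705} + 2510\right) 13469 = \left(2510 + \sqrt{4705}\right) 13469 = 33807190 + 13469 \sqrt{4705} \approx 3.4731 \cdot 10^{7}$)
$\frac{4363 - 2855}{t + 2324} = \frac{4363 - 2855}{\left(33807190 + 13469 \sqrt{4705}\right) + 2324} = \frac{1508}{33809514 + 13469 \sqrt{4705}}$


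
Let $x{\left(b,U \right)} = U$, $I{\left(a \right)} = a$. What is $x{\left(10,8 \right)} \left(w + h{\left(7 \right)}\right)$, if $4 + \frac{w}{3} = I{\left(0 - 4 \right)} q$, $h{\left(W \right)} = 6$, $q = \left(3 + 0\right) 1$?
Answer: $-336$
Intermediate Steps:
$q = 3$ ($q = 3 \cdot 1 = 3$)
$w = -48$ ($w = -12 + 3 \left(0 - 4\right) 3 = -12 + 3 \left(\left(-4\right) 3\right) = -12 + 3 \left(-12\right) = -12 - 36 = -48$)
$x{\left(10,8 \right)} \left(w + h{\left(7 \right)}\right) = 8 \left(-48 + 6\right) = 8 \left(-42\right) = -336$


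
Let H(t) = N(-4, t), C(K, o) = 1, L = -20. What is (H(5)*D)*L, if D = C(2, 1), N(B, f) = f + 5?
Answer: -200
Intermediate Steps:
N(B, f) = 5 + f
D = 1
H(t) = 5 + t
(H(5)*D)*L = ((5 + 5)*1)*(-20) = (10*1)*(-20) = 10*(-20) = -200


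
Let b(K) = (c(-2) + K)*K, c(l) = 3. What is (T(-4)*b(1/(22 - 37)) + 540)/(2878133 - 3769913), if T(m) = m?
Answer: -30419/50162625 ≈ -0.00060641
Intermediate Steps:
b(K) = K*(3 + K) (b(K) = (3 + K)*K = K*(3 + K))
(T(-4)*b(1/(22 - 37)) + 540)/(2878133 - 3769913) = (-4*(3 + 1/(22 - 37))/(22 - 37) + 540)/(2878133 - 3769913) = (-4*(3 + 1/(-15))/(-15) + 540)/(-891780) = (-(-4)*(3 - 1/15)/15 + 540)*(-1/891780) = (-(-4)*44/(15*15) + 540)*(-1/891780) = (-4*(-44/225) + 540)*(-1/891780) = (176/225 + 540)*(-1/891780) = (121676/225)*(-1/891780) = -30419/50162625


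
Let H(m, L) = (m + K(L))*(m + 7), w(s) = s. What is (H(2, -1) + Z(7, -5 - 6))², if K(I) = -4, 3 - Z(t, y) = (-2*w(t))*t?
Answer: 6889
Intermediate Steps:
Z(t, y) = 3 + 2*t² (Z(t, y) = 3 - (-2*t)*t = 3 - (-2)*t² = 3 + 2*t²)
H(m, L) = (-4 + m)*(7 + m) (H(m, L) = (m - 4)*(m + 7) = (-4 + m)*(7 + m))
(H(2, -1) + Z(7, -5 - 6))² = ((-28 + 2² + 3*2) + (3 + 2*7²))² = ((-28 + 4 + 6) + (3 + 2*49))² = (-18 + (3 + 98))² = (-18 + 101)² = 83² = 6889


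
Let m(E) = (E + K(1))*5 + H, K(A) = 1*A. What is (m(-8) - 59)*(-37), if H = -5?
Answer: 3663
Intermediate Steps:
K(A) = A
m(E) = 5*E (m(E) = (E + 1)*5 - 5 = (1 + E)*5 - 5 = (5 + 5*E) - 5 = 5*E)
(m(-8) - 59)*(-37) = (5*(-8) - 59)*(-37) = (-40 - 59)*(-37) = -99*(-37) = 3663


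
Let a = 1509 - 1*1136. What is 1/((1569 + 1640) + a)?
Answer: 1/3582 ≈ 0.00027917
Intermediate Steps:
a = 373 (a = 1509 - 1136 = 373)
1/((1569 + 1640) + a) = 1/((1569 + 1640) + 373) = 1/(3209 + 373) = 1/3582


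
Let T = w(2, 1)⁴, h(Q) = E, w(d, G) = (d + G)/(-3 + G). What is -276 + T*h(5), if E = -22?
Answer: -3099/8 ≈ -387.38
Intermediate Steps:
w(d, G) = (G + d)/(-3 + G)
h(Q) = -22
T = 81/16 (T = ((1 + 2)/(-3 + 1))⁴ = (3/(-2))⁴ = (-½*3)⁴ = (-3/2)⁴ = 81/16 ≈ 5.0625)
-276 + T*h(5) = -276 + (81/16)*(-22) = -276 - 891/8 = -3099/8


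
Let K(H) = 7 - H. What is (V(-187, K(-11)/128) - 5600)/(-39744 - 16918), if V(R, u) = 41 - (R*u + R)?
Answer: 342125/3626368 ≈ 0.094344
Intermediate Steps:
V(R, u) = 41 - R - R*u (V(R, u) = 41 - (R + R*u) = 41 + (-R - R*u) = 41 - R - R*u)
(V(-187, K(-11)/128) - 5600)/(-39744 - 16918) = ((41 - 1*(-187) - 1*(-187)*(7 - 1*(-11))/128) - 5600)/(-39744 - 16918) = ((41 + 187 - 1*(-187)*(7 + 11)*(1/128)) - 5600)/(-56662) = ((41 + 187 - 1*(-187)*18*(1/128)) - 5600)*(-1/56662) = ((41 + 187 - 1*(-187)*9/64) - 5600)*(-1/56662) = ((41 + 187 + 1683/64) - 5600)*(-1/56662) = (16275/64 - 5600)*(-1/56662) = -342125/64*(-1/56662) = 342125/3626368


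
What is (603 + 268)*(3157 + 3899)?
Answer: 6145776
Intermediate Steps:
(603 + 268)*(3157 + 3899) = 871*7056 = 6145776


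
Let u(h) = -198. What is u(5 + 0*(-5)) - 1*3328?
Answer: -3526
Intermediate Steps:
u(5 + 0*(-5)) - 1*3328 = -198 - 1*3328 = -198 - 3328 = -3526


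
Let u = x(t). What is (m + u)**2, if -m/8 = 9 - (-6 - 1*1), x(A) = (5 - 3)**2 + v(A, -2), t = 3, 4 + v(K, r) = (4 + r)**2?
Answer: 15376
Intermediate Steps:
v(K, r) = -4 + (4 + r)**2
x(A) = 4 (x(A) = (5 - 3)**2 + (-4 + (4 - 2)**2) = 2**2 + (-4 + 2**2) = 4 + (-4 + 4) = 4 + 0 = 4)
m = -128 (m = -8*(9 - (-6 - 1*1)) = -8*(9 - (-6 - 1)) = -8*(9 - 1*(-7)) = -8*(9 + 7) = -8*16 = -128)
u = 4
(m + u)**2 = (-128 + 4)**2 = (-124)**2 = 15376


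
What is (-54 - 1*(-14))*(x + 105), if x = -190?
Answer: 3400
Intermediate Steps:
(-54 - 1*(-14))*(x + 105) = (-54 - 1*(-14))*(-190 + 105) = (-54 + 14)*(-85) = -40*(-85) = 3400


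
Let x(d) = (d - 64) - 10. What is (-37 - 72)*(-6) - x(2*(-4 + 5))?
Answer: 726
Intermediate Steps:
x(d) = -74 + d (x(d) = (-64 + d) - 10 = -74 + d)
(-37 - 72)*(-6) - x(2*(-4 + 5)) = (-37 - 72)*(-6) - (-74 + 2*(-4 + 5)) = -109*(-6) - (-74 + 2*1) = 654 - (-74 + 2) = 654 - 1*(-72) = 654 + 72 = 726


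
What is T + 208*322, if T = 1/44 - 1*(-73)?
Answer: 2950157/44 ≈ 67049.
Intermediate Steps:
T = 3213/44 (T = 1/44 + 73 = 3213/44 ≈ 73.023)
T + 208*322 = 3213/44 + 208*322 = 3213/44 + 66976 = 2950157/44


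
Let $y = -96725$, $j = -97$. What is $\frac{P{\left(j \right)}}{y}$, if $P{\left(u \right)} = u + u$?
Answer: $\frac{194}{96725} \approx 0.0020057$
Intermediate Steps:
$P{\left(u \right)} = 2 u$
$\frac{P{\left(j \right)}}{y} = \frac{2 \left(-97\right)}{-96725} = \left(-194\right) \left(- \frac{1}{96725}\right) = \frac{194}{96725}$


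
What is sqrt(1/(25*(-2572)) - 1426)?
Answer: I*sqrt(58957828043)/6430 ≈ 37.762*I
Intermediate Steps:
sqrt(1/(25*(-2572)) - 1426) = sqrt((1/25)*(-1/2572) - 1426) = sqrt(-1/64300 - 1426) = sqrt(-91691801/64300) = I*sqrt(58957828043)/6430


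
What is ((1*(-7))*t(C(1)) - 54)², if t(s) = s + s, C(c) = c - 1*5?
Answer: 4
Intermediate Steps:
C(c) = -5 + c (C(c) = c - 5 = -5 + c)
t(s) = 2*s
((1*(-7))*t(C(1)) - 54)² = ((1*(-7))*(2*(-5 + 1)) - 54)² = (-14*(-4) - 54)² = (-7*(-8) - 54)² = (56 - 54)² = 2² = 4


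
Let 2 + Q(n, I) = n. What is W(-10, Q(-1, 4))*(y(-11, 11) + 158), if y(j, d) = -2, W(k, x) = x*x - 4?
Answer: 780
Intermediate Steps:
Q(n, I) = -2 + n
W(k, x) = -4 + x**2 (W(k, x) = x**2 - 4 = -4 + x**2)
W(-10, Q(-1, 4))*(y(-11, 11) + 158) = (-4 + (-2 - 1)**2)*(-2 + 158) = (-4 + (-3)**2)*156 = (-4 + 9)*156 = 5*156 = 780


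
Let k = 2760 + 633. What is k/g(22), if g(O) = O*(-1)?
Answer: -3393/22 ≈ -154.23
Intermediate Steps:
k = 3393
g(O) = -O
k/g(22) = 3393/((-1*22)) = 3393/(-22) = 3393*(-1/22) = -3393/22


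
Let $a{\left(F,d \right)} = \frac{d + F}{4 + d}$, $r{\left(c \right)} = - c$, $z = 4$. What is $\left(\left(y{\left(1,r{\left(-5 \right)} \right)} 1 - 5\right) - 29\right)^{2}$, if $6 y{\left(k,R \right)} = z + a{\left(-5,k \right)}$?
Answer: $\frac{252004}{225} \approx 1120.0$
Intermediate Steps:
$a{\left(F,d \right)} = \frac{F + d}{4 + d}$
$y{\left(k,R \right)} = \frac{2}{3} + \frac{-5 + k}{6 \left(4 + k\right)}$ ($y{\left(k,R \right)} = \frac{4 + \frac{-5 + k}{4 + k}}{6} = \frac{2}{3} + \frac{-5 + k}{6 \left(4 + k\right)}$)
$\left(\left(y{\left(1,r{\left(-5 \right)} \right)} 1 - 5\right) - 29\right)^{2} = \left(\left(\frac{11 + 5 \cdot 1}{6 \left(4 + 1\right)} 1 - 5\right) - 29\right)^{2} = \left(\left(\frac{11 + 5}{6 \cdot 5} \cdot 1 - 5\right) - 29\right)^{2} = \left(\left(\frac{1}{6} \cdot \frac{1}{5} \cdot 16 \cdot 1 - 5\right) - 29\right)^{2} = \left(\left(\frac{8}{15} \cdot 1 - 5\right) - 29\right)^{2} = \left(\left(\frac{8}{15} - 5\right) - 29\right)^{2} = \left(- \frac{67}{15} - 29\right)^{2} = \left(- \frac{502}{15}\right)^{2} = \frac{252004}{225}$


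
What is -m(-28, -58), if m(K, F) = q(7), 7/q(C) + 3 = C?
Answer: -7/4 ≈ -1.7500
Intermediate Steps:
q(C) = 7/(-3 + C)
m(K, F) = 7/4 (m(K, F) = 7/(-3 + 7) = 7/4)
-m(-28, -58) = -1*7/4 = -7/4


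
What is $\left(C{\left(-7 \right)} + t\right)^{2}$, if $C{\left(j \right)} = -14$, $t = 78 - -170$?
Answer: $54756$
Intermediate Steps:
$t = 248$ ($t = 78 + 170 = 248$)
$\left(C{\left(-7 \right)} + t\right)^{2} = \left(-14 + 248\right)^{2} = 234^{2} = 54756$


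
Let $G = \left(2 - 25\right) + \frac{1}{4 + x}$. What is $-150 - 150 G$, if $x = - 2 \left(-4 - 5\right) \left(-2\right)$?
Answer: $\frac{52875}{16} \approx 3304.7$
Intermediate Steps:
$x = -36$ ($x = - 2 \left(-4 - 5\right) \left(-2\right) = \left(-2\right) \left(-9\right) \left(-2\right) = 18 \left(-2\right) = -36$)
$G = - \frac{737}{32}$ ($G = \left(2 - 25\right) + \frac{1}{4 - 36} = \left(2 - 25\right) + \frac{1}{-32} = \left(2 - 25\right) - \frac{1}{32} = -23 - \frac{1}{32} = - \frac{737}{32} \approx -23.031$)
$-150 - 150 G = -150 - - \frac{55275}{16} = -150 + \frac{55275}{16} = \frac{52875}{16}$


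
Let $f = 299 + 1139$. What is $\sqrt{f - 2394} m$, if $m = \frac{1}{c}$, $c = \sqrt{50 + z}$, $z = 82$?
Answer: $\frac{i \sqrt{7887}}{33} \approx 2.6912 i$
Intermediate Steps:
$f = 1438$
$c = 2 \sqrt{33}$ ($c = \sqrt{50 + 82} = \sqrt{132} = 2 \sqrt{33} \approx 11.489$)
$m = \frac{\sqrt{33}}{66}$ ($m = \frac{1}{2 \sqrt{33}} = \frac{\sqrt{33}}{66} \approx 0.087039$)
$\sqrt{f - 2394} m = \sqrt{1438 - 2394} \frac{\sqrt{33}}{66} = \sqrt{-956} \frac{\sqrt{33}}{66} = 2 i \sqrt{239} \frac{\sqrt{33}}{66} = \frac{i \sqrt{7887}}{33}$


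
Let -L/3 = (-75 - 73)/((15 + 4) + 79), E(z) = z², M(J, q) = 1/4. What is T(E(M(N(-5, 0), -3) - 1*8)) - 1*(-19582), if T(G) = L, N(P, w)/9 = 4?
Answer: 959740/49 ≈ 19587.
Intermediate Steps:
N(P, w) = 36 (N(P, w) = 9*4 = 36)
M(J, q) = ¼
L = 222/49 (L = -3*(-75 - 73)/((15 + 4) + 79) = -(-444)/(19 + 79) = -(-444)/98 = -3*(-74/49) = 222/49 ≈ 4.5306)
T(G) = 222/49
T(E(M(N(-5, 0), -3) - 1*8)) - 1*(-19582) = 222/49 - 1*(-19582) = 222/49 + 19582 = 959740/49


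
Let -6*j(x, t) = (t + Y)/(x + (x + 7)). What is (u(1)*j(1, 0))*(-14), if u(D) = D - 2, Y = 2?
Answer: -14/27 ≈ -0.51852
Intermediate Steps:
j(x, t) = -(2 + t)/(6*(7 + 2*x)) (j(x, t) = -(t + 2)/(6*(x + (x + 7))) = -(2 + t)/(6*(x + (7 + x))) = -(2 + t)/(6*(7 + 2*x)))
u(D) = -2 + D
(u(1)*j(1, 0))*(-14) = ((-2 + 1)*((-2 - 1*0)/(6*(7 + 2*1))))*(-14) = -(-2 + 0)/(6*(7 + 2))*(-14) = -(-2)/(6*9)*(-14) = -1*(-1/27)*(-14) = (1/27)*(-14) = -14/27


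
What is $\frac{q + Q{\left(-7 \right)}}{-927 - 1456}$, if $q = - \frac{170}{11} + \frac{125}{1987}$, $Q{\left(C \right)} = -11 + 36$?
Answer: $- \frac{210010}{52085231} \approx -0.004032$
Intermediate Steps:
$Q{\left(C \right)} = 25$
$q = - \frac{336415}{21857}$ ($q = \left(-170\right) \frac{1}{11} + 125 \cdot \frac{1}{1987} = - \frac{170}{11} + \frac{125}{1987} = - \frac{336415}{21857} \approx -15.392$)
$\frac{q + Q{\left(-7 \right)}}{-927 - 1456} = \frac{- \frac{336415}{21857} + 25}{-927 - 1456} = \frac{210010}{21857 \left(-2383\right)} = \frac{210010}{21857} \left(- \frac{1}{2383}\right) = - \frac{210010}{52085231}$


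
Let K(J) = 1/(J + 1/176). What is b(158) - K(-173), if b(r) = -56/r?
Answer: -838612/2405313 ≈ -0.34865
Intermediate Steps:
K(J) = 1/(1/176 + J) (K(J) = 1/(J + 1/176) = 1/(1/176 + J))
b(158) - K(-173) = -56/158 - 176/(1 + 176*(-173)) = -56*1/158 - 176/(1 - 30448) = -28/79 - 176/(-30447) = -28/79 - 176*(-1)/30447 = -28/79 - 1*(-176/30447) = -28/79 + 176/30447 = -838612/2405313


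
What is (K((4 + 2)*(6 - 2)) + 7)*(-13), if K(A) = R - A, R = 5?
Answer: 156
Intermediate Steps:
K(A) = 5 - A
(K((4 + 2)*(6 - 2)) + 7)*(-13) = ((5 - (4 + 2)*(6 - 2)) + 7)*(-13) = ((5 - 6*4) + 7)*(-13) = ((5 - 1*24) + 7)*(-13) = ((5 - 24) + 7)*(-13) = (-19 + 7)*(-13) = -12*(-13) = 156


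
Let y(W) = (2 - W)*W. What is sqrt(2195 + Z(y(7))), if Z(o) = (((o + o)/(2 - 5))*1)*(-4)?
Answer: sqrt(18915)/3 ≈ 45.844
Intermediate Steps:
y(W) = W*(2 - W)
Z(o) = 8*o/3 (Z(o) = (((2*o)/(-3))*1)*(-4) = (((2*o)*(-1/3))*1)*(-4) = (-2*o/3*1)*(-4) = -2*o/3*(-4) = 8*o/3)
sqrt(2195 + Z(y(7))) = sqrt(2195 + 8*(7*(2 - 1*7))/3) = sqrt(2195 + 8*(7*(2 - 7))/3) = sqrt(2195 + 8*(7*(-5))/3) = sqrt(2195 + (8/3)*(-35)) = sqrt(2195 - 280/3) = sqrt(6305/3) = sqrt(18915)/3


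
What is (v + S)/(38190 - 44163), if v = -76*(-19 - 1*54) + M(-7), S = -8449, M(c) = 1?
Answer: 2900/5973 ≈ 0.48552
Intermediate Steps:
v = 5549 (v = -76*(-19 - 1*54) + 1 = -76*(-19 - 54) + 1 = -76*(-73) + 1 = 5548 + 1 = 5549)
(v + S)/(38190 - 44163) = (5549 - 8449)/(38190 - 44163) = -2900/(-5973) = -2900*(-1/5973) = 2900/5973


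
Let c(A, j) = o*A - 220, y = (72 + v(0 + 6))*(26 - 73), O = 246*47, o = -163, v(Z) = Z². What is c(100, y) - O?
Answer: -28082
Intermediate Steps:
O = 11562
y = -5076 (y = (72 + (0 + 6)²)*(26 - 73) = (72 + 6²)*(-47) = (72 + 36)*(-47) = 108*(-47) = -5076)
c(A, j) = -220 - 163*A (c(A, j) = -163*A - 220 = -220 - 163*A)
c(100, y) - O = (-220 - 163*100) - 1*11562 = (-220 - 16300) - 11562 = -16520 - 11562 = -28082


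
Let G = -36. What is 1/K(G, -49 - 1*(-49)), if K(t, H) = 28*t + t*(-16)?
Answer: -1/432 ≈ -0.0023148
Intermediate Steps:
K(t, H) = 12*t (K(t, H) = 28*t - 16*t = 12*t)
1/K(G, -49 - 1*(-49)) = 1/(12*(-36)) = 1/(-432) = -1/432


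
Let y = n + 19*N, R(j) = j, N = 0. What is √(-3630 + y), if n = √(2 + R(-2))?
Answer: 11*I*√30 ≈ 60.25*I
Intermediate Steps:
n = 0 (n = √(2 - 2) = √0 = 0)
y = 0 (y = 0 + 19*0 = 0 + 0 = 0)
√(-3630 + y) = √(-3630 + 0) = √(-3630) = 11*I*√30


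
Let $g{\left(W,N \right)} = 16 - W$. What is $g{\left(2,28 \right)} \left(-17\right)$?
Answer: $-238$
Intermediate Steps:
$g{\left(2,28 \right)} \left(-17\right) = \left(16 - 2\right) \left(-17\right) = 14 \left(-17\right) = -238$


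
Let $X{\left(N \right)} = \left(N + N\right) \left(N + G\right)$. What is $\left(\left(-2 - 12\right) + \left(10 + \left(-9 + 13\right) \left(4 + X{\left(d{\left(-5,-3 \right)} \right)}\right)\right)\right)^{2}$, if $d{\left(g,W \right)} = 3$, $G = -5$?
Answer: $1296$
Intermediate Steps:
$X{\left(N \right)} = 2 N \left(-5 + N\right)$ ($X{\left(N \right)} = \left(N + N\right) \left(N - 5\right) = 2 N \left(-5 + N\right)$)
$\left(\left(-2 - 12\right) + \left(10 + \left(-9 + 13\right) \left(4 + X{\left(d{\left(-5,-3 \right)} \right)}\right)\right)\right)^{2} = \left(\left(-2 - 12\right) + \left(10 + \left(-9 + 13\right) \left(4 + 2 \cdot 3 \left(-5 + 3\right)\right)\right)\right)^{2} = \left(\left(-2 - 12\right) + \left(10 + 4 \left(4 + 2 \cdot 3 \left(-2\right)\right)\right)\right)^{2} = \left(-14 + \left(10 + 4 \left(4 - 12\right)\right)\right)^{2} = \left(-14 + \left(10 + 4 \left(-8\right)\right)\right)^{2} = \left(-14 + \left(10 - 32\right)\right)^{2} = \left(-14 - 22\right)^{2} = \left(-36\right)^{2} = 1296$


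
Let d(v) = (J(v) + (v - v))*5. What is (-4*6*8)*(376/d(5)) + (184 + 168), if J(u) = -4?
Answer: 19808/5 ≈ 3961.6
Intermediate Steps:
d(v) = -20 (d(v) = (-4 + (v - v))*5 = (-4 + 0)*5 = -4*5 = -20)
(-4*6*8)*(376/d(5)) + (184 + 168) = (-4*6*8)*(376/(-20)) + (184 + 168) = (-24*8)*(376*(-1/20)) + 352 = -192*(-94/5) + 352 = 18048/5 + 352 = 19808/5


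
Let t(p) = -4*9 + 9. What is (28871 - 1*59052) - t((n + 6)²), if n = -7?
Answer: -30154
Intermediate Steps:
t(p) = -27 (t(p) = -36 + 9 = -27)
(28871 - 1*59052) - t((n + 6)²) = (28871 - 1*59052) - 1*(-27) = (28871 - 59052) + 27 = -30181 + 27 = -30154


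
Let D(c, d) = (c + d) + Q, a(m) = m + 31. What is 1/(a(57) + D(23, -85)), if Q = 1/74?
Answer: 74/1925 ≈ 0.038442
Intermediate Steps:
Q = 1/74 ≈ 0.013514
a(m) = 31 + m
D(c, d) = 1/74 + c + d (D(c, d) = (c + d) + 1/74 = 1/74 + c + d)
1/(a(57) + D(23, -85)) = 1/((31 + 57) + (1/74 + 23 - 85)) = 1/(88 - 4587/74) = 1/(1925/74) = 74/1925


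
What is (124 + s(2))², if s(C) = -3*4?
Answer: 12544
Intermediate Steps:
s(C) = -12
(124 + s(2))² = (124 - 12)² = 112² = 12544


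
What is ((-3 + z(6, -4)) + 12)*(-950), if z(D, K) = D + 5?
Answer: -19000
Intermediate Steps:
z(D, K) = 5 + D
((-3 + z(6, -4)) + 12)*(-950) = ((-3 + (5 + 6)) + 12)*(-950) = ((-3 + 11) + 12)*(-950) = (8 + 12)*(-950) = 20*(-950) = -19000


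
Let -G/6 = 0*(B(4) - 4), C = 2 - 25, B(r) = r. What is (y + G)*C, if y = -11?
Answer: 253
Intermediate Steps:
C = -23
G = 0 (G = -0*(4 - 4) = -0*0 = -6*0 = 0)
(y + G)*C = (-11 + 0)*(-23) = -11*(-23) = 253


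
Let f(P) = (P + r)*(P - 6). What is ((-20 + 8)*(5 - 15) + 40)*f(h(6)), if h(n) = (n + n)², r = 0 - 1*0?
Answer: 3179520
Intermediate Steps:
r = 0 (r = 0 + 0 = 0)
h(n) = 4*n² (h(n) = (2*n)² = 4*n²)
f(P) = P*(-6 + P) (f(P) = (P + 0)*(P - 6) = P*(-6 + P))
((-20 + 8)*(5 - 15) + 40)*f(h(6)) = ((-20 + 8)*(5 - 15) + 40)*((4*6²)*(-6 + 4*6²)) = (-12*(-10) + 40)*((4*36)*(-6 + 4*36)) = (120 + 40)*(144*(-6 + 144)) = 160*(144*138) = 160*19872 = 3179520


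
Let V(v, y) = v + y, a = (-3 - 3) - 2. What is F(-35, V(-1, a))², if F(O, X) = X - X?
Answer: 0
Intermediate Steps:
a = -8 (a = -6 - 2 = -8)
F(O, X) = 0
F(-35, V(-1, a))² = 0² = 0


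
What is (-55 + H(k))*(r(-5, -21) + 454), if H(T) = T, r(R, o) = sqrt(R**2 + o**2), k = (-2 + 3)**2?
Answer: -24516 - 54*sqrt(466) ≈ -25682.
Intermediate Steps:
k = 1 (k = 1**2 = 1)
(-55 + H(k))*(r(-5, -21) + 454) = (-55 + 1)*(sqrt((-5)**2 + (-21)**2) + 454) = -54*(sqrt(25 + 441) + 454) = -54*(sqrt(466) + 454) = -54*(454 + sqrt(466)) = -24516 - 54*sqrt(466)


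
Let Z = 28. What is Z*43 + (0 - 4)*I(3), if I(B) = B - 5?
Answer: 1212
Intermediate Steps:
I(B) = -5 + B
Z*43 + (0 - 4)*I(3) = 28*43 + (0 - 4)*(-5 + 3) = 1204 - 4*(-2) = 1204 + 8 = 1212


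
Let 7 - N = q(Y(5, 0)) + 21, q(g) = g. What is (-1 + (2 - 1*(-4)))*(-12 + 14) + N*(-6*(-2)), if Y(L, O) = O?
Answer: -158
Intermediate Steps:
N = -14 (N = 7 - (0 + 21) = 7 - 1*21 = 7 - 21 = -14)
(-1 + (2 - 1*(-4)))*(-12 + 14) + N*(-6*(-2)) = (-1 + (2 - 1*(-4)))*(-12 + 14) - (-84)*(-2) = (-1 + (2 + 4))*2 - 14*12 = (-1 + 6)*2 - 168 = 5*2 - 168 = 10 - 168 = -158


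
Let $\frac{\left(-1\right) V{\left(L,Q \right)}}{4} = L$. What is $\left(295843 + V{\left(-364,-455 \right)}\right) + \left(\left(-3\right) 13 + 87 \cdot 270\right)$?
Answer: $320750$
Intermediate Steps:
$V{\left(L,Q \right)} = - 4 L$
$\left(295843 + V{\left(-364,-455 \right)}\right) + \left(\left(-3\right) 13 + 87 \cdot 270\right) = \left(295843 - -1456\right) + \left(\left(-3\right) 13 + 87 \cdot 270\right) = \left(295843 + 1456\right) + \left(-39 + 23490\right) = 297299 + 23451 = 320750$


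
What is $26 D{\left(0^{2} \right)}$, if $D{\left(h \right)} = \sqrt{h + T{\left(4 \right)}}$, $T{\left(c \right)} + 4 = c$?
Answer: $0$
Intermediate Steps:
$T{\left(c \right)} = -4 + c$
$D{\left(h \right)} = \sqrt{h}$ ($D{\left(h \right)} = \sqrt{h + \left(-4 + 4\right)} = \sqrt{h + 0} = \sqrt{h}$)
$26 D{\left(0^{2} \right)} = 26 \sqrt{0^{2}} = 26 \sqrt{0} = 26 \cdot 0 = 0$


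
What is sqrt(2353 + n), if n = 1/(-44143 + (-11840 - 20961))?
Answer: sqrt(870665751879)/19236 ≈ 48.508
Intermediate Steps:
n = -1/76944 (n = 1/(-44143 - 32801) = 1/(-76944) = -1/76944 ≈ -1.2996e-5)
sqrt(2353 + n) = sqrt(2353 - 1/76944) = sqrt(181049231/76944) = sqrt(870665751879)/19236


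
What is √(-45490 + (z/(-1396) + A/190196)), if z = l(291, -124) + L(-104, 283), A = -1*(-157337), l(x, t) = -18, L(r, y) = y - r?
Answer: 2*I*√3131729193653951358/16594601 ≈ 213.28*I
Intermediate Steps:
A = 157337
z = 369 (z = -18 + (283 - 1*(-104)) = -18 + (283 + 104) = -18 + 387 = 369)
√(-45490 + (z/(-1396) + A/190196)) = √(-45490 + (369/(-1396) + 157337/190196)) = √(-45490 + (369*(-1/1396) + 157337*(1/190196))) = √(-45490 + (-369/1396 + 157337/190196)) = √(-45490 + 9341258/16594601) = √(-754879058232/16594601) = 2*I*√3131729193653951358/16594601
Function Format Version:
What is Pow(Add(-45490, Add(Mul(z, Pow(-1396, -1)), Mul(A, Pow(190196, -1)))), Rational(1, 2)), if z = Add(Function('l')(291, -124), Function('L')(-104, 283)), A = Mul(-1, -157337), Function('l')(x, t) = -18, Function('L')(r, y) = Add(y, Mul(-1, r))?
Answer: Mul(Rational(2, 16594601), I, Pow(3131729193653951358, Rational(1, 2))) ≈ Mul(213.28, I)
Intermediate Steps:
A = 157337
z = 369 (z = Add(-18, Add(283, Mul(-1, -104))) = Add(-18, Add(283, 104)) = Add(-18, 387) = 369)
Pow(Add(-45490, Add(Mul(z, Pow(-1396, -1)), Mul(A, Pow(190196, -1)))), Rational(1, 2)) = Pow(Add(-45490, Add(Mul(369, Pow(-1396, -1)), Mul(157337, Pow(190196, -1)))), Rational(1, 2)) = Pow(Add(-45490, Add(Mul(369, Rational(-1, 1396)), Mul(157337, Rational(1, 190196)))), Rational(1, 2)) = Pow(Add(-45490, Add(Rational(-369, 1396), Rational(157337, 190196))), Rational(1, 2)) = Pow(Add(-45490, Rational(9341258, 16594601)), Rational(1, 2)) = Pow(Rational(-754879058232, 16594601), Rational(1, 2)) = Mul(Rational(2, 16594601), I, Pow(3131729193653951358, Rational(1, 2)))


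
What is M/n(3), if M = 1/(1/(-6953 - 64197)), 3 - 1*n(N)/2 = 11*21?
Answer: 35575/228 ≈ 156.03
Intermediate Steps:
n(N) = -456 (n(N) = 6 - 22*21 = 6 - 2*231 = 6 - 462 = -456)
M = -71150 (M = 1/(1/(-71150)) = 1/(-1/71150) = -71150)
M/n(3) = -71150/(-456) = -71150*(-1/456) = 35575/228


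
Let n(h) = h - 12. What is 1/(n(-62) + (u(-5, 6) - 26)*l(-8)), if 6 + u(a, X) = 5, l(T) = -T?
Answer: -1/290 ≈ -0.0034483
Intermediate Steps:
u(a, X) = -1 (u(a, X) = -6 + 5 = -1)
n(h) = -12 + h
1/(n(-62) + (u(-5, 6) - 26)*l(-8)) = 1/((-12 - 62) + (-1 - 26)*(-1*(-8))) = 1/(-74 - 27*8) = 1/(-74 - 216) = 1/(-290) = -1/290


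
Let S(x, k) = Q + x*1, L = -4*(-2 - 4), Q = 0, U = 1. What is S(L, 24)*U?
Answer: 24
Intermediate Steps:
L = 24 (L = -4*(-6) = 24)
S(x, k) = x (S(x, k) = 0 + x*1 = 0 + x = x)
S(L, 24)*U = 24*1 = 24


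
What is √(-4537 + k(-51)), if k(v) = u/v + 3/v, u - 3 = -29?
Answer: 2*I*√2949891/51 ≈ 67.354*I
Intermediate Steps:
u = -26 (u = 3 - 29 = -26)
k(v) = -23/v (k(v) = -26/v + 3/v = -23/v)
√(-4537 + k(-51)) = √(-4537 - 23/(-51)) = √(-4537 - 23*(-1/51)) = √(-4537 + 23/51) = √(-231364/51) = 2*I*√2949891/51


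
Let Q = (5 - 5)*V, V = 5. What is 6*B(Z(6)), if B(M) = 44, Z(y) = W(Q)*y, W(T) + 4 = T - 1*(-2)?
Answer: 264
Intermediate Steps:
Q = 0 (Q = (5 - 5)*5 = 0*5 = 0)
W(T) = -2 + T (W(T) = -4 + (T - 1*(-2)) = -4 + (T + 2) = -4 + (2 + T) = -2 + T)
Z(y) = -2*y (Z(y) = (-2 + 0)*y = -2*y)
6*B(Z(6)) = 6*44 = 264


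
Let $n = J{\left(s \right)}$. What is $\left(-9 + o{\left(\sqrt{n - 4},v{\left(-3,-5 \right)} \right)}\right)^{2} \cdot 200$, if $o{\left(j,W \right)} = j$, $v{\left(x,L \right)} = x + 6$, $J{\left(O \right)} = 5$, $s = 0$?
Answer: $12800$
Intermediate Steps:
$n = 5$
$v{\left(x,L \right)} = 6 + x$
$\left(-9 + o{\left(\sqrt{n - 4},v{\left(-3,-5 \right)} \right)}\right)^{2} \cdot 200 = \left(-9 + \sqrt{5 - 4}\right)^{2} \cdot 200 = \left(-9 + \sqrt{1}\right)^{2} \cdot 200 = \left(-9 + 1\right)^{2} \cdot 200 = \left(-8\right)^{2} \cdot 200 = 64 \cdot 200 = 12800$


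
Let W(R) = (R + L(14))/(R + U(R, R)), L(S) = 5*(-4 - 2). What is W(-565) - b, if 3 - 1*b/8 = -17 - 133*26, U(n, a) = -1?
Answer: -15747789/566 ≈ -27823.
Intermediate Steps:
L(S) = -30 (L(S) = 5*(-6) = -30)
W(R) = (-30 + R)/(-1 + R) (W(R) = (R - 30)/(R - 1) = (-30 + R)/(-1 + R))
b = 27824 (b = 24 - 8*(-17 - 133*26) = 24 - 8*(-17 - 3458) = 24 - 8*(-3475) = 24 + 27800 = 27824)
W(-565) - b = (-30 - 565)/(-1 - 565) - 1*27824 = -595/(-566) - 27824 = -1/566*(-595) - 27824 = 595/566 - 27824 = -15747789/566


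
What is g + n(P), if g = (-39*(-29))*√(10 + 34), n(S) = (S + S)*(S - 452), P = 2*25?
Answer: -40200 + 2262*√11 ≈ -32698.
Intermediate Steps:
P = 50
n(S) = 2*S*(-452 + S) (n(S) = (2*S)*(-452 + S) = 2*S*(-452 + S))
g = 2262*√11 (g = 1131*√44 = 1131*(2*√11) = 2262*√11 ≈ 7502.2)
g + n(P) = 2262*√11 + 2*50*(-452 + 50) = 2262*√11 + 2*50*(-402) = 2262*√11 - 40200 = -40200 + 2262*√11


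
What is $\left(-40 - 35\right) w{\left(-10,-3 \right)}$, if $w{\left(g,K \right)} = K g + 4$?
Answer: $-2550$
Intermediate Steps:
$w{\left(g,K \right)} = 4 + K g$
$\left(-40 - 35\right) w{\left(-10,-3 \right)} = \left(-40 - 35\right) \left(4 - -30\right) = - 75 \left(4 + 30\right) = \left(-75\right) 34 = -2550$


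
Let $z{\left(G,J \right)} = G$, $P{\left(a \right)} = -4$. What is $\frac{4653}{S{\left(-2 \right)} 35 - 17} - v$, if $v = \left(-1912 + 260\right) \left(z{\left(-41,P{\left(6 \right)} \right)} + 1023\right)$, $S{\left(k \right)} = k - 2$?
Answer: $\frac{254690795}{157} \approx 1.6222 \cdot 10^{6}$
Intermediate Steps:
$S{\left(k \right)} = -2 + k$
$v = -1622264$ ($v = \left(-1912 + 260\right) \left(-41 + 1023\right) = \left(-1652\right) 982 = -1622264$)
$\frac{4653}{S{\left(-2 \right)} 35 - 17} - v = \frac{4653}{\left(-2 - 2\right) 35 - 17} - -1622264 = \frac{4653}{\left(-4\right) 35 - 17} + 1622264 = \frac{4653}{-140 - 17} + 1622264 = \frac{4653}{-157} + 1622264 = 4653 \left(- \frac{1}{157}\right) + 1622264 = - \frac{4653}{157} + 1622264 = \frac{254690795}{157}$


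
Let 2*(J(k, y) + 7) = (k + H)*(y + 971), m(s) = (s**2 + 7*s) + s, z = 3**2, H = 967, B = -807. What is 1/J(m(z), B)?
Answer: 1/91833 ≈ 1.0889e-5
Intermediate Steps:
z = 9
m(s) = s**2 + 8*s
J(k, y) = -7 + (967 + k)*(971 + y)/2 (J(k, y) = -7 + ((k + 967)*(y + 971))/2 = -7 + ((967 + k)*(971 + y))/2 = -7 + (967 + k)*(971 + y)/2)
1/J(m(z), B) = 1/(938943/2 + (967/2)*(-807) + 971*(9*(8 + 9))/2 + (1/2)*(9*(8 + 9))*(-807)) = 1/(938943/2 - 780369/2 + 971*(9*17)/2 + (1/2)*(9*17)*(-807)) = 1/(938943/2 - 780369/2 + (971/2)*153 + (1/2)*153*(-807)) = 1/(938943/2 - 780369/2 + 148563/2 - 123471/2) = 1/91833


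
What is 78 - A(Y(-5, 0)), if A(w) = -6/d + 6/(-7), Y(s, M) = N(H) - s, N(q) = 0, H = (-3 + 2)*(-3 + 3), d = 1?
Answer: 594/7 ≈ 84.857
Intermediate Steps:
H = 0 (H = -1*0 = 0)
Y(s, M) = -s (Y(s, M) = 0 - s = -s)
A(w) = -48/7 (A(w) = -6/1 + 6/(-7) = -6*1 + 6*(-1/7) = -6 - 6/7 = -48/7)
78 - A(Y(-5, 0)) = 78 - 1*(-48/7) = 78 + 48/7 = 594/7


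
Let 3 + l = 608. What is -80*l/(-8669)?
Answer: 48400/8669 ≈ 5.5831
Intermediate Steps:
l = 605 (l = -3 + 608 = 605)
-80*l/(-8669) = -80*605/(-8669) = -48400*(-1/8669) = 48400/8669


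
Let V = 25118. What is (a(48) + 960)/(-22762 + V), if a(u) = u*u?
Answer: 816/589 ≈ 1.3854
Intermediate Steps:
a(u) = u²
(a(48) + 960)/(-22762 + V) = (48² + 960)/(-22762 + 25118) = (2304 + 960)/2356 = 3264*(1/2356) = 816/589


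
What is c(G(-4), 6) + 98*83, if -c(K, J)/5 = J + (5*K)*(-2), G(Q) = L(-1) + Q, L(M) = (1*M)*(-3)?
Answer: 8054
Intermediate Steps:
L(M) = -3*M (L(M) = M*(-3) = -3*M)
G(Q) = 3 + Q (G(Q) = -3*(-1) + Q = 3 + Q)
c(K, J) = -5*J + 50*K (c(K, J) = -5*(J + (5*K)*(-2)) = -5*(J - 10*K) = -5*J + 50*K)
c(G(-4), 6) + 98*83 = (-5*6 + 50*(3 - 4)) + 98*83 = (-30 + 50*(-1)) + 8134 = (-30 - 50) + 8134 = -80 + 8134 = 8054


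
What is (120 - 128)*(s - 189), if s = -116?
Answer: 2440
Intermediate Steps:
(120 - 128)*(s - 189) = (120 - 128)*(-116 - 189) = -8*(-305) = 2440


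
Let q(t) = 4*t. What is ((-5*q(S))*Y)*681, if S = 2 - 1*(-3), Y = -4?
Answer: 272400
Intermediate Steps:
S = 5 (S = 2 + 3 = 5)
((-5*q(S))*Y)*681 = (-20*5*(-4))*681 = (-5*20*(-4))*681 = -100*(-4)*681 = 400*681 = 272400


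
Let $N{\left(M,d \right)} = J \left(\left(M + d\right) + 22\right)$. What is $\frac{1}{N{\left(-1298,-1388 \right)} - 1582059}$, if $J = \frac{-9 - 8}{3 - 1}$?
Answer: $- \frac{1}{1559415} \approx -6.4127 \cdot 10^{-7}$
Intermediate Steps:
$J = - \frac{17}{2} \approx -8.5$
$N{\left(M,d \right)} = -187 - \frac{17 M}{2} - \frac{17 d}{2}$ ($N{\left(M,d \right)} = - \frac{17 \left(\left(M + d\right) + 22\right)}{2} = - \frac{17 \left(22 + M + d\right)}{2} = -187 - \frac{17 M}{2} - \frac{17 d}{2}$)
$\frac{1}{N{\left(-1298,-1388 \right)} - 1582059} = \frac{1}{\left(-187 - -11033 - -11798\right) - 1582059} = \frac{1}{\left(-187 + 11033 + 11798\right) - 1582059} = \frac{1}{22644 - 1582059} = \frac{1}{-1559415} = - \frac{1}{1559415}$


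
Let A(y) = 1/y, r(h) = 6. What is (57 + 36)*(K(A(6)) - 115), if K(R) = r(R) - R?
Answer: -20305/2 ≈ -10153.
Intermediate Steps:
K(R) = 6 - R
(57 + 36)*(K(A(6)) - 115) = (57 + 36)*((6 - 1/6) - 115) = 93*((6 - 1*⅙) - 115) = 93*((6 - ⅙) - 115) = 93*(35/6 - 115) = 93*(-655/6) = -20305/2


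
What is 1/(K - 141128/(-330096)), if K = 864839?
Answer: 138/119347841 ≈ 1.1563e-6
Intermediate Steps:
1/(K - 141128/(-330096)) = 1/(864839 - 141128/(-330096)) = 1/(864839 - 141128*(-1/330096)) = 1/(864839 + 59/138) = 1/(119347841/138) = 138/119347841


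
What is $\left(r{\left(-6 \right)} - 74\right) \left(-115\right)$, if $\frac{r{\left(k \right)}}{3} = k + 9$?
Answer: $7475$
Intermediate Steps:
$r{\left(k \right)} = 27 + 3 k$ ($r{\left(k \right)} = 3 \left(k + 9\right) = 3 \left(9 + k\right) = 27 + 3 k$)
$\left(r{\left(-6 \right)} - 74\right) \left(-115\right) = \left(\left(27 + 3 \left(-6\right)\right) - 74\right) \left(-115\right) = \left(\left(27 - 18\right) - 74\right) \left(-115\right) = \left(9 - 74\right) \left(-115\right) = \left(-65\right) \left(-115\right) = 7475$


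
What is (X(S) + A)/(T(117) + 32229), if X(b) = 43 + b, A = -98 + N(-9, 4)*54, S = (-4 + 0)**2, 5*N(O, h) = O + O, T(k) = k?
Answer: -389/53910 ≈ -0.0072157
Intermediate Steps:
N(O, h) = 2*O/5 (N(O, h) = (O + O)/5 = (2*O)/5 = 2*O/5)
S = 16 (S = (-4)**2 = 16)
A = -1462/5 (A = -98 + ((2/5)*(-9))*54 = -98 - 18/5*54 = -98 - 972/5 = -1462/5 ≈ -292.40)
(X(S) + A)/(T(117) + 32229) = ((43 + 16) - 1462/5)/(117 + 32229) = (59 - 1462/5)/32346 = -1167/5*1/32346 = -389/53910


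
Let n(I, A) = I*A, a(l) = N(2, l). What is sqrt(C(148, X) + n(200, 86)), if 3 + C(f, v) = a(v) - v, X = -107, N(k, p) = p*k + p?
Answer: 3*sqrt(1887) ≈ 130.32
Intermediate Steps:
N(k, p) = p + k*p (N(k, p) = k*p + p = p + k*p)
a(l) = 3*l (a(l) = l*(1 + 2) = l*3 = 3*l)
C(f, v) = -3 + 2*v (C(f, v) = -3 + (3*v - v) = -3 + 2*v)
n(I, A) = A*I
sqrt(C(148, X) + n(200, 86)) = sqrt((-3 + 2*(-107)) + 86*200) = sqrt((-3 - 214) + 17200) = sqrt(-217 + 17200) = sqrt(16983) = 3*sqrt(1887)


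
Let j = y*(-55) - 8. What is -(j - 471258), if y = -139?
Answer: 463621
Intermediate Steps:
j = 7637 (j = -139*(-55) - 8 = 7645 - 8 = 7637)
-(j - 471258) = -(7637 - 471258) = -1*(-463621) = 463621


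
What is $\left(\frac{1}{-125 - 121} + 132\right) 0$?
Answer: $0$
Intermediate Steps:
$\left(\frac{1}{-125 - 121} + 132\right) 0 = \left(\frac{1}{-246} + 132\right) 0 = \left(- \frac{1}{246} + 132\right) 0 = \frac{32471}{246} \cdot 0 = 0$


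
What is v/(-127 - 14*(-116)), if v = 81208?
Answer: 81208/1497 ≈ 54.247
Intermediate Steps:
v/(-127 - 14*(-116)) = 81208/(-127 - 14*(-116)) = 81208/(-127 + 1624) = 81208/1497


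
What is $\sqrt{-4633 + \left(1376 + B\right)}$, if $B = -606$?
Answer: $i \sqrt{3863} \approx 62.153 i$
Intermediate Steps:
$\sqrt{-4633 + \left(1376 + B\right)} = \sqrt{-4633 + \left(1376 - 606\right)} = \sqrt{-4633 + 770} = \sqrt{-3863} = i \sqrt{3863}$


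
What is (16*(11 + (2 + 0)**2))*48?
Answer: 11520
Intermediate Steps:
(16*(11 + (2 + 0)**2))*48 = (16*(11 + 2**2))*48 = (16*(11 + 4))*48 = (16*15)*48 = 240*48 = 11520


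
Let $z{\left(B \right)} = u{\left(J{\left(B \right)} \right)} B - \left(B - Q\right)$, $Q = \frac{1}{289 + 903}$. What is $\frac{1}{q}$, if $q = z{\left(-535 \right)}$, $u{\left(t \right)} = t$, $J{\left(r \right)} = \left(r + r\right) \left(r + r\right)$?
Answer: $- \frac{1192}{730124990279} \approx -1.6326 \cdot 10^{-9}$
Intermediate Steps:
$J{\left(r \right)} = 4 r^{2}$ ($J{\left(r \right)} = 2 r 2 r = 4 r^{2}$)
$Q = \frac{1}{1192} \approx 0.00083893$
$z{\left(B \right)} = \frac{1}{1192} - B + 4 B^{3}$ ($z{\left(B \right)} = 4 B^{2} B - \left(- \frac{1}{1192} + B\right) = 4 B^{3} - \left(- \frac{1}{1192} + B\right) = \frac{1}{1192} - B + 4 B^{3}$)
$q = - \frac{730124990279}{1192}$ ($q = \frac{1}{1192} - -535 + 4 \left(-535\right)^{3} = \frac{1}{1192} + 535 + 4 \left(-153130375\right) = \frac{1}{1192} + 535 - 612521500 = - \frac{730124990279}{1192} \approx -6.1252 \cdot 10^{8}$)
$\frac{1}{q} = \frac{1}{- \frac{730124990279}{1192}} = - \frac{1192}{730124990279}$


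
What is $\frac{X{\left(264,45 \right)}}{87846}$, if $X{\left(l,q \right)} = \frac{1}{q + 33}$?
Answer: $\frac{1}{6851988} \approx 1.4594 \cdot 10^{-7}$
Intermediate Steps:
$X{\left(l,q \right)} = \frac{1}{33 + q}$
$\frac{X{\left(264,45 \right)}}{87846} = \frac{1}{\left(33 + 45\right) 87846} = \frac{1}{78} \cdot \frac{1}{87846} = \frac{1}{6851988}$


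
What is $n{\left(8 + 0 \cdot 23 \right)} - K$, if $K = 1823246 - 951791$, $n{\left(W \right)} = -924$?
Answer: $-872379$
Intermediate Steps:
$K = 871455$ ($K = 1823246 - 951791 = 871455$)
$n{\left(8 + 0 \cdot 23 \right)} - K = -924 - 871455 = -872379$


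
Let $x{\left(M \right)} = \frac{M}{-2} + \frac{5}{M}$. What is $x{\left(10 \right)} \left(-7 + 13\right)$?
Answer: $-27$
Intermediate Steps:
$x{\left(M \right)} = \frac{5}{M} - \frac{M}{2}$ ($x{\left(M \right)} = M \left(- \frac{1}{2}\right) + \frac{5}{M} = - \frac{M}{2} + \frac{5}{M} = \frac{5}{M} - \frac{M}{2}$)
$x{\left(10 \right)} \left(-7 + 13\right) = \left(\frac{5}{10} - 5\right) \left(-7 + 13\right) = \left(5 \cdot \frac{1}{10} - 5\right) 6 = \left(\frac{1}{2} - 5\right) 6 = \left(- \frac{9}{2}\right) 6 = -27$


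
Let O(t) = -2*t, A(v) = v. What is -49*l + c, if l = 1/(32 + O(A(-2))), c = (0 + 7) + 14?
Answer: 707/36 ≈ 19.639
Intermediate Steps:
c = 21 (c = 7 + 14 = 21)
l = 1/36 (l = 1/(32 - 2*(-2)) = 1/(32 + 4) = 1/36 ≈ 0.027778)
-49*l + c = -49*1/36 + 21 = -49/36 + 21 = 707/36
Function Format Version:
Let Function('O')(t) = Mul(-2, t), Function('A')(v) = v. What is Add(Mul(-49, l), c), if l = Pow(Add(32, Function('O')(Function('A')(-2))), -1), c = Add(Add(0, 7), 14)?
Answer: Rational(707, 36) ≈ 19.639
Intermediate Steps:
c = 21 (c = Add(7, 14) = 21)
l = Rational(1, 36) (l = Pow(Add(32, Mul(-2, -2)), -1) = Pow(Add(32, 4), -1) = Pow(36, -1) = Rational(1, 36) ≈ 0.027778)
Add(Mul(-49, l), c) = Add(Mul(-49, Rational(1, 36)), 21) = Add(Rational(-49, 36), 21) = Rational(707, 36)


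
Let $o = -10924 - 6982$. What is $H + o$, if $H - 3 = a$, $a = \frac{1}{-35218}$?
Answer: $- \frac{630507855}{35218} \approx -17903.0$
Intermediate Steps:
$o = -17906$
$a = - \frac{1}{35218} \approx -2.8395 \cdot 10^{-5}$
$H = \frac{105653}{35218}$ ($H = 3 - \frac{1}{35218} = \frac{105653}{35218} \approx 3.0$)
$H + o = \frac{105653}{35218} - 17906 = - \frac{630507855}{35218}$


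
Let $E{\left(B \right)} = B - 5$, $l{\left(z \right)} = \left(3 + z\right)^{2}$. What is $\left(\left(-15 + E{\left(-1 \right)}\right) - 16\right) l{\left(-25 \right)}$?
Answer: $-17908$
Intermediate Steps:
$E{\left(B \right)} = -5 + B$ ($E{\left(B \right)} = B - 5 = -5 + B$)
$\left(\left(-15 + E{\left(-1 \right)}\right) - 16\right) l{\left(-25 \right)} = \left(\left(-15 - 6\right) - 16\right) \left(3 - 25\right)^{2} = \left(\left(-15 - 6\right) - 16\right) \left(-22\right)^{2} = \left(-21 - 16\right) 484 = \left(-37\right) 484 = -17908$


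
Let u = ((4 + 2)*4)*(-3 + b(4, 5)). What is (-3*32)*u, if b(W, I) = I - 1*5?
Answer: 6912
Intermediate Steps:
b(W, I) = -5 + I (b(W, I) = I - 5 = -5 + I)
u = -72 (u = ((4 + 2)*4)*(-3 + (-5 + 5)) = (6*4)*(-3 + 0) = 24*(-3) = -72)
(-3*32)*u = -3*32*(-72) = -96*(-72) = 6912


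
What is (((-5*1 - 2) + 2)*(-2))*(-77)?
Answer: -770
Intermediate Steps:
(((-5*1 - 2) + 2)*(-2))*(-77) = (((-5 - 2) + 2)*(-2))*(-77) = ((-7 + 2)*(-2))*(-77) = -5*(-2)*(-77) = 10*(-77) = -770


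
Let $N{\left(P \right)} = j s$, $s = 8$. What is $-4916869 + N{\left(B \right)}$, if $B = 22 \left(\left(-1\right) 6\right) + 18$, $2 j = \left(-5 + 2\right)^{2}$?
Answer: $-4916833$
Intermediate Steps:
$j = \frac{9}{2}$ ($j = \frac{\left(-5 + 2\right)^{2}}{2} = \frac{\left(-3\right)^{2}}{2} = \frac{1}{2} \cdot 9 = \frac{9}{2} \approx 4.5$)
$B = -114$ ($B = 22 \left(-6\right) + 18 = -132 + 18 = -114$)
$N{\left(P \right)} = 36$ ($N{\left(P \right)} = \frac{9}{2} \cdot 8 = 36$)
$-4916869 + N{\left(B \right)} = -4916869 + 36 = -4916833$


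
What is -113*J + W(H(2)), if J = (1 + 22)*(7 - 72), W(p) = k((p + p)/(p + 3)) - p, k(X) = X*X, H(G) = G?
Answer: 4223341/25 ≈ 1.6893e+5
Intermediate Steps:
k(X) = X²
W(p) = -p + 4*p²/(3 + p)² (W(p) = ((p + p)/(p + 3))² - p = ((2*p)/(3 + p))² - p = (2*p/(3 + p))² - p = 4*p²/(3 + p)² - p = -p + 4*p²/(3 + p)²)
J = -1495 (J = 23*(-65) = -1495)
-113*J + W(H(2)) = -113*(-1495) + (-1*2 + 4*2²/(3 + 2)²) = 168935 + (-2 + 4*4/5²) = 168935 + (-2 + 4*4*(1/25)) = 168935 + (-2 + 16/25) = 168935 - 34/25 = 4223341/25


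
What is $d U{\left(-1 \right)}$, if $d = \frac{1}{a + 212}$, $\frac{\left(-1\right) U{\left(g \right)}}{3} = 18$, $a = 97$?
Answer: $- \frac{18}{103} \approx -0.17476$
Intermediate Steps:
$U{\left(g \right)} = -54$ ($U{\left(g \right)} = \left(-3\right) 18 = -54$)
$d = \frac{1}{309}$ ($d = \frac{1}{97 + 212} = \frac{1}{309} \approx 0.0032362$)
$d U{\left(-1 \right)} = \frac{1}{309} \left(-54\right) = - \frac{18}{103}$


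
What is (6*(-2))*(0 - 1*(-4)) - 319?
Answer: -367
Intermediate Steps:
(6*(-2))*(0 - 1*(-4)) - 319 = -12*(0 + 4) - 319 = -12*4 - 319 = -48 - 319 = -367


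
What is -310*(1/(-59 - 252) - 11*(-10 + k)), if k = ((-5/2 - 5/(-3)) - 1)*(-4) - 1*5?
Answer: -24390800/933 ≈ -26142.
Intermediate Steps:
k = 7/3 (k = ((-5*½ - 5*(-⅓)) - 1)*(-4) - 5 = ((-5/2 + 5/3) - 1)*(-4) - 5 = (-⅚ - 1)*(-4) - 5 = -11/6*(-4) - 5 = 22/3 - 5 = 7/3 ≈ 2.3333)
-310*(1/(-59 - 252) - 11*(-10 + k)) = -310*(1/(-59 - 252) - 11*(-10 + 7/3)) = -310*(1/(-311) - 11*(-23/3)) = -310*(-1/311 + 253/3) = -310*78680/933 = -24390800/933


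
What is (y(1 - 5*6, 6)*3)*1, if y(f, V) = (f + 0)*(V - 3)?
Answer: -261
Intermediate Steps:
y(f, V) = f*(-3 + V)
(y(1 - 5*6, 6)*3)*1 = (((1 - 5*6)*(-3 + 6))*3)*1 = (((1 - 30)*3)*3)*1 = (-29*3*3)*1 = -87*3*1 = -261*1 = -261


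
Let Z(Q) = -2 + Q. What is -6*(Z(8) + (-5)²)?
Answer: -186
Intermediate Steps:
-6*(Z(8) + (-5)²) = -6*((-2 + 8) + (-5)²) = -6*(6 + 25) = -6*31 = -186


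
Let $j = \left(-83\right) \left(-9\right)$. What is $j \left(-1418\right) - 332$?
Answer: $-1059578$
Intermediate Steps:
$j = 747$
$j \left(-1418\right) - 332 = 747 \left(-1418\right) - 332 = -1059246 - 332 = -1059578$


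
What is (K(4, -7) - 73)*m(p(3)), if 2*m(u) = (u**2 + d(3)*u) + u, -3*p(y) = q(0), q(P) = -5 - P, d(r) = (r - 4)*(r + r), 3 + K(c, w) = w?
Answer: 2075/9 ≈ 230.56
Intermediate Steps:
K(c, w) = -3 + w
d(r) = 2*r*(-4 + r) (d(r) = (-4 + r)*(2*r) = 2*r*(-4 + r))
p(y) = 5/3 (p(y) = -(-5 - 1*0)/3 = -(-5 + 0)/3 = -1/3*(-5) = 5/3)
m(u) = u**2/2 - 5*u/2 (m(u) = ((u**2 + (2*3*(-4 + 3))*u) + u)/2 = ((u**2 + (2*3*(-1))*u) + u)/2 = ((u**2 - 6*u) + u)/2 = (u**2 - 5*u)/2 = u**2/2 - 5*u/2)
(K(4, -7) - 73)*m(p(3)) = ((-3 - 7) - 73)*((1/2)*(5/3)*(-5 + 5/3)) = (-10 - 73)*((1/2)*(5/3)*(-10/3)) = -83*(-25/9) = 2075/9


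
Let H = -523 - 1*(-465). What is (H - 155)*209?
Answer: -44517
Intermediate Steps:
H = -58 (H = -523 + 465 = -58)
(H - 155)*209 = (-58 - 155)*209 = -213*209 = -44517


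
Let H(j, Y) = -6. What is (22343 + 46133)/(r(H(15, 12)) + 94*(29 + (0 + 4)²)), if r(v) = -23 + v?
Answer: 68476/4201 ≈ 16.300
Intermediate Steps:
(22343 + 46133)/(r(H(15, 12)) + 94*(29 + (0 + 4)²)) = (22343 + 46133)/((-23 - 6) + 94*(29 + (0 + 4)²)) = 68476/(-29 + 94*(29 + 4²)) = 68476/(-29 + 94*(29 + 16)) = 68476/(-29 + 94*45) = 68476/(-29 + 4230) = 68476/4201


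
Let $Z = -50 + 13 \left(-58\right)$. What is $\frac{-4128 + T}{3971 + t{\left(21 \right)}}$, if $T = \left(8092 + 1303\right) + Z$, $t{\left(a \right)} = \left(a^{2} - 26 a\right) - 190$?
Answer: $\frac{4463}{3676} \approx 1.2141$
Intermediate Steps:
$Z = -804$ ($Z = -50 - 754 = -804$)
$t{\left(a \right)} = -190 + a^{2} - 26 a$
$T = 8591$ ($T = \left(8092 + 1303\right) - 804 = 9395 - 804 = 8591$)
$\frac{-4128 + T}{3971 + t{\left(21 \right)}} = \frac{-4128 + 8591}{3971 - \left(736 - 441\right)} = \frac{4463}{3971 - 295} = \frac{4463}{3676}$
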